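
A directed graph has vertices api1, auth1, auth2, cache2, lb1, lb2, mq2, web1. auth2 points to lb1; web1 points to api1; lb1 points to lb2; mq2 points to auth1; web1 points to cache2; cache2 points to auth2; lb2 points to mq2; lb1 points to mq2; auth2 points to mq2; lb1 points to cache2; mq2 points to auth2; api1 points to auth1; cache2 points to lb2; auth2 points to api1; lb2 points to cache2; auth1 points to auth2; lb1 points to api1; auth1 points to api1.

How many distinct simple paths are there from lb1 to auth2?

9

lb1→api1→auth1→auth2
lb1→cache2→auth2
lb1→cache2→lb2→mq2→auth1→auth2
lb1→cache2→lb2→mq2→auth2
lb1→lb2→cache2→auth2
lb1→lb2→mq2→auth1→auth2
lb1→lb2→mq2→auth2
lb1→mq2→auth1→auth2
lb1→mq2→auth2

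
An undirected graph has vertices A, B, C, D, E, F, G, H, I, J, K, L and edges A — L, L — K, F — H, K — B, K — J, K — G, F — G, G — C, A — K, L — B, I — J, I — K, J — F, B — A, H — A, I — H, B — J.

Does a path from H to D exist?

Explore from H.
Distance 1: reach A, F, I.
Distance 2: reach B, G, J, K, L.
Distance 3: reach C.
The search is exhausted without reaching D; it lies in a different component.

No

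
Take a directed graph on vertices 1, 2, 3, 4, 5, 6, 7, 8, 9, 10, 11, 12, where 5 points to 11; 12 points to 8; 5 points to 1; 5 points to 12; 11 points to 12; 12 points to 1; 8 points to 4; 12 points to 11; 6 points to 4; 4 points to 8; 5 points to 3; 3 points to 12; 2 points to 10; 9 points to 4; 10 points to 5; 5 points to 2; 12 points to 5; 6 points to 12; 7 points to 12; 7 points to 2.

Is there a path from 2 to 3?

Explore from 2.
Distance 1: reach 10.
Distance 2: reach 5.
Distance 3: reach 1, 3, 11, 12.
Found 3.

Yes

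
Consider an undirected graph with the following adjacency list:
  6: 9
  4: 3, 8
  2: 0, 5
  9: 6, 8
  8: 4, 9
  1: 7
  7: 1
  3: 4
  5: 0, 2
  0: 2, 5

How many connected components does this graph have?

From 0: component {0, 2, 5}.
From 1: component {1, 7}.
From 3: component {3, 4, 6, 8, 9}.
That's 3 components.

3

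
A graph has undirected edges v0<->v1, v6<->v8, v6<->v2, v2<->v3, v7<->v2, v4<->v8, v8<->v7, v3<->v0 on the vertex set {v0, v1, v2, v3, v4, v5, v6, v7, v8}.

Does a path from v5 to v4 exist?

v5 has no edges, so nothing is reachable from it.

No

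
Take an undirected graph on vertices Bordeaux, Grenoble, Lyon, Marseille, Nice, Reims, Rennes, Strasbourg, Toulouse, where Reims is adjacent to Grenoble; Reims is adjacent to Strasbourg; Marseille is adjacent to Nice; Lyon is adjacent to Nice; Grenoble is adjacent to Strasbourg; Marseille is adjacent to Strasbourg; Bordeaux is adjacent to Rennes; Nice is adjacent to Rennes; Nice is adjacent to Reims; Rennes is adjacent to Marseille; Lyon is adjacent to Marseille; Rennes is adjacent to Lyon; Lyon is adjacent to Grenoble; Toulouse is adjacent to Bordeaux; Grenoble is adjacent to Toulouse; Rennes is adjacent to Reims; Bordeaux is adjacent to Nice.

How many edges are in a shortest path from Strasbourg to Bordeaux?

Distance 0: Strasbourg.
Distance 1: Grenoble, Marseille, Reims.
Distance 2: Lyon, Nice, Rennes, Toulouse.
Distance 3: Bordeaux — contains Bordeaux.

3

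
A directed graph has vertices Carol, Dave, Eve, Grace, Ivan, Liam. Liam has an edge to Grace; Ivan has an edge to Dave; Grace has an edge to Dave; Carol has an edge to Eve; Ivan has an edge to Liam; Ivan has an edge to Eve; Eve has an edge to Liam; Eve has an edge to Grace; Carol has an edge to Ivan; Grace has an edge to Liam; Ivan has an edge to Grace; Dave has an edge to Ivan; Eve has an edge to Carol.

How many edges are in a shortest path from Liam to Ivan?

3

Distance 0: Liam.
Distance 1: Grace.
Distance 2: Dave.
Distance 3: Ivan — contains Ivan.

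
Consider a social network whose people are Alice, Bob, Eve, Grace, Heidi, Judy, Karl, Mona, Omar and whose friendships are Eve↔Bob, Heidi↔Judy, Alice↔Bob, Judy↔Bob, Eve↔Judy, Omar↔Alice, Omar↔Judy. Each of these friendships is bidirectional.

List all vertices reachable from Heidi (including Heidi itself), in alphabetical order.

Start at Heidi.
Its neighbours: Judy.
Then their neighbours: Bob, Eve, Omar.
Then next layer: Alice.
Nothing further is reachable.

Alice, Bob, Eve, Heidi, Judy, Omar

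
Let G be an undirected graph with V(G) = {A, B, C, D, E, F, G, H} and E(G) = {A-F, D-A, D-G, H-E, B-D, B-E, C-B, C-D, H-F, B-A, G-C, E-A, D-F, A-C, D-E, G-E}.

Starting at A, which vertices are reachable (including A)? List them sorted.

Start at A.
Its neighbours: B, C, D, E, F.
Then their neighbours: G, H.
Every vertex is now reached.

A, B, C, D, E, F, G, H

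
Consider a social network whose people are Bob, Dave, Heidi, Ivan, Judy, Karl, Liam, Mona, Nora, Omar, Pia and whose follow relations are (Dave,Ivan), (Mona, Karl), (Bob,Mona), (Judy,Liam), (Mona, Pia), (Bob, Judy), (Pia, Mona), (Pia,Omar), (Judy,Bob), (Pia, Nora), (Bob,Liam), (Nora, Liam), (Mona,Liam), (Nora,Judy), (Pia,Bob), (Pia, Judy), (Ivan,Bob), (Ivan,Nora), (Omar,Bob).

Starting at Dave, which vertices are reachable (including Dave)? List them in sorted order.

Bob, Dave, Ivan, Judy, Karl, Liam, Mona, Nora, Omar, Pia

Start at Dave.
Its neighbours: Ivan.
Then their neighbours: Bob, Nora.
Then next layer: Judy, Liam, Mona.
Then next layer: Karl, Pia.
Then next layer: Omar.
Nothing further is reachable.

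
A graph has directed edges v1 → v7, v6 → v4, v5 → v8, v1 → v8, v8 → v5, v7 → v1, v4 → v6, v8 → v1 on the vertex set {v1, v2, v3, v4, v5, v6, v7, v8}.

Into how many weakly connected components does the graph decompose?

4

From v1: component {v1, v5, v7, v8}.
From v2: component {v2}.
From v3: component {v3}.
From v4: component {v4, v6}.
That's 4 components.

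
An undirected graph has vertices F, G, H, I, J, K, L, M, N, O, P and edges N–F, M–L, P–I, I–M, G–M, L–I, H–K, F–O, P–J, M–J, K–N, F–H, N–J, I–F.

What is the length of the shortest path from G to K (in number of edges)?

4

Distance 0: G.
Distance 1: M.
Distance 2: I, J, L.
Distance 3: F, N, P.
Distance 4: H, K, O — contains K.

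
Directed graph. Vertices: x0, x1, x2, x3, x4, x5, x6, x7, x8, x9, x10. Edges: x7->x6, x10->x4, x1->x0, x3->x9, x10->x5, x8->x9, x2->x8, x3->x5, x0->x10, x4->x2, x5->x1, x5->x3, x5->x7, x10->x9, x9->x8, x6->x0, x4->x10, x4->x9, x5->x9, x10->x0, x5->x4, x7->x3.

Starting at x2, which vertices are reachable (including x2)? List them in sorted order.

Start at x2.
Its neighbours: x8.
Then their neighbours: x9.
Nothing further is reachable.

x2, x8, x9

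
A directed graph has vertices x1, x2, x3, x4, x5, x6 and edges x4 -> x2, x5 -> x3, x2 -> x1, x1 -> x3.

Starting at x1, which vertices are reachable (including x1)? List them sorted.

Start at x1.
Its neighbours: x3.
Nothing further is reachable.

x1, x3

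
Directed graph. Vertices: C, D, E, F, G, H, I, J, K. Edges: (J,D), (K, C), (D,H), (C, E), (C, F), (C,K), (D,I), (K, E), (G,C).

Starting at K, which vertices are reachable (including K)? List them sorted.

Start at K.
Its neighbours: C, E.
Then their neighbours: F.
Nothing further is reachable.

C, E, F, K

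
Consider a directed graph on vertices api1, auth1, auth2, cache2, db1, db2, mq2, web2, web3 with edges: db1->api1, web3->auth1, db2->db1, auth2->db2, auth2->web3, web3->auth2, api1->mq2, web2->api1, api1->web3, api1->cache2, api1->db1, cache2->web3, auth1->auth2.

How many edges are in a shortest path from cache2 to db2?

Distance 0: cache2.
Distance 1: web3.
Distance 2: auth1, auth2.
Distance 3: db2 — contains db2.

3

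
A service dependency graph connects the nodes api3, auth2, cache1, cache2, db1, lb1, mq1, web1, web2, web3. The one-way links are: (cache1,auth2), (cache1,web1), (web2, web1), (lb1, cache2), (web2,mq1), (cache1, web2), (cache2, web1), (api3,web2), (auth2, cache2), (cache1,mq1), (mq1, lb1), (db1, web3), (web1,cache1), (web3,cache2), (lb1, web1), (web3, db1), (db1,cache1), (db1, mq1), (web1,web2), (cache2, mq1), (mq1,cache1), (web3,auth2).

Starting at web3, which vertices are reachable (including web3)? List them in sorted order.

Start at web3.
Its neighbours: auth2, cache2, db1.
Then their neighbours: cache1, mq1, web1.
Then next layer: lb1, web2.
Nothing further is reachable.

auth2, cache1, cache2, db1, lb1, mq1, web1, web2, web3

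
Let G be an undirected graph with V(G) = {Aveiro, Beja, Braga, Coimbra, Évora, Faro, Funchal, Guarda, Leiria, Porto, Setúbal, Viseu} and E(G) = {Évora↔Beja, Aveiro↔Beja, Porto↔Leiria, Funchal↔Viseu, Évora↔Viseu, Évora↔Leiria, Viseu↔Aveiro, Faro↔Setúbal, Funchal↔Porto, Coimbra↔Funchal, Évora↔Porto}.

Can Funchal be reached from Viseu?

Explore from Viseu.
Distance 1: reach Aveiro, Évora, Funchal.
Found Funchal.

Yes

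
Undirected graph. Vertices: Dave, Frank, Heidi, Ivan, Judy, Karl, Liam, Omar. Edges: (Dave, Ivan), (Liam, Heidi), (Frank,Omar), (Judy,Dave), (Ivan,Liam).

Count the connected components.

3

From Dave: component {Dave, Heidi, Ivan, Judy, Liam}.
From Frank: component {Frank, Omar}.
From Karl: component {Karl}.
That's 3 components.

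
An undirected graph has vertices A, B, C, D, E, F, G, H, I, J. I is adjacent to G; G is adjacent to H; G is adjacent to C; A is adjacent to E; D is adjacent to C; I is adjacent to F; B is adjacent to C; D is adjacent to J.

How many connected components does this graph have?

2

From A: component {A, E}.
From B: component {B, C, D, F, G, H, I, J}.
That's 2 components.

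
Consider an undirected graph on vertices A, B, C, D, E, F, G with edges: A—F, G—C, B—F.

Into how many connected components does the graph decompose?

4

From A: component {A, B, F}.
From C: component {C, G}.
From D: component {D}.
From E: component {E}.
That's 4 components.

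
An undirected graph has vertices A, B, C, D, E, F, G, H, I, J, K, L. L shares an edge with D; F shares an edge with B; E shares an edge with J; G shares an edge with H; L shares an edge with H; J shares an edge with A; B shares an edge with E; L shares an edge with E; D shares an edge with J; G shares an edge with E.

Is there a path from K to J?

K has no edges, so nothing is reachable from it.

No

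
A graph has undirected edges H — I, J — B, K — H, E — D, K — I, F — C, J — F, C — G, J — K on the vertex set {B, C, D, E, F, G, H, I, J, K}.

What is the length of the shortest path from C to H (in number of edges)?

4

Distance 0: C.
Distance 1: F, G.
Distance 2: J.
Distance 3: B, K.
Distance 4: H, I — contains H.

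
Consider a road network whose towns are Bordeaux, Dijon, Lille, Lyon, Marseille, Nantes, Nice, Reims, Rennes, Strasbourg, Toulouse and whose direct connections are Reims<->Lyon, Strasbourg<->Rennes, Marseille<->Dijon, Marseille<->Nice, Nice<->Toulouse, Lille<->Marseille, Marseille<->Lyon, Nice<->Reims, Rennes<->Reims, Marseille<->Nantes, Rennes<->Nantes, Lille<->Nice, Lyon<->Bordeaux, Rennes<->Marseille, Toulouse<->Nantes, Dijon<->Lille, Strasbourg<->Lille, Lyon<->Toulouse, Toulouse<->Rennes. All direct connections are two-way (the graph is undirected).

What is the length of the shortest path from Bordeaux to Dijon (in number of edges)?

Distance 0: Bordeaux.
Distance 1: Lyon.
Distance 2: Marseille, Reims, Toulouse.
Distance 3: Dijon, Lille, Nantes, Nice, Rennes — contains Dijon.

3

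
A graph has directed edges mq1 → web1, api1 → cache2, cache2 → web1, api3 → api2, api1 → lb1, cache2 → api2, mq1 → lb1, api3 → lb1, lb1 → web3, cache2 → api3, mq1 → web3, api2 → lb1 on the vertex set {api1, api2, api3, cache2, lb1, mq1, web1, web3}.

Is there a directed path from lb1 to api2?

No

Explore from lb1.
Distance 1: reach web3.
The search from lb1 is exhausted; no directed path reaches api2.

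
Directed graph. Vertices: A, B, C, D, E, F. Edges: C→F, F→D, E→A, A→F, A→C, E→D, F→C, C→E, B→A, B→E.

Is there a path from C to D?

Yes

Explore from C.
Distance 1: reach E, F.
Distance 2: reach A, D.
Found D.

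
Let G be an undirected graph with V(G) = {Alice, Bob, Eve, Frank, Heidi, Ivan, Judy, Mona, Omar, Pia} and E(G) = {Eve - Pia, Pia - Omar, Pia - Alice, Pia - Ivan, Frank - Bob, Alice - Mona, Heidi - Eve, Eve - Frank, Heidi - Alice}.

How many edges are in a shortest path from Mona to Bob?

Distance 0: Mona.
Distance 1: Alice.
Distance 2: Heidi, Pia.
Distance 3: Eve, Ivan, Omar.
Distance 4: Frank.
Distance 5: Bob — contains Bob.

5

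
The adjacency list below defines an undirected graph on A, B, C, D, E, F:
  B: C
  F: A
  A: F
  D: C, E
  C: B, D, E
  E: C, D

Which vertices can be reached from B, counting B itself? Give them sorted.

Start at B.
Its neighbours: C.
Then their neighbours: D, E.
Nothing further is reachable.

B, C, D, E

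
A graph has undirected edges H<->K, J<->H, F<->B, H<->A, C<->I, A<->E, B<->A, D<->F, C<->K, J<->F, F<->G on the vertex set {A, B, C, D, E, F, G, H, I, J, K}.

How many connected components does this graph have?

From A: component {A, B, C, D, E, F, G, H, I, J, K}.
That's 1 component.

1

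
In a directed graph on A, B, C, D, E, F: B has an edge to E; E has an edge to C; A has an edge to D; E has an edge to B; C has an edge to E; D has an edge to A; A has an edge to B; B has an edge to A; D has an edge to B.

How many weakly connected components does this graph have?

From A: component {A, B, C, D, E}.
From F: component {F}.
That's 2 components.

2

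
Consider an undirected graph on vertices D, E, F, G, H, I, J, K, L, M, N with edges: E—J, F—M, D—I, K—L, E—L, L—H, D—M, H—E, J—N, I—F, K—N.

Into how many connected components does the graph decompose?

3

From D: component {D, F, I, M}.
From E: component {E, H, J, K, L, N}.
From G: component {G}.
That's 3 components.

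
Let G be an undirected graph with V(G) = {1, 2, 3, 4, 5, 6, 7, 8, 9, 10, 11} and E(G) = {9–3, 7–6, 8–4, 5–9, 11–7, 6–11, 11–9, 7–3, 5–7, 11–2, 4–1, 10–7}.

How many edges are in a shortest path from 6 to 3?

2

Distance 0: 6.
Distance 1: 7, 11.
Distance 2: 2, 3, 5, 9, 10 — contains 3.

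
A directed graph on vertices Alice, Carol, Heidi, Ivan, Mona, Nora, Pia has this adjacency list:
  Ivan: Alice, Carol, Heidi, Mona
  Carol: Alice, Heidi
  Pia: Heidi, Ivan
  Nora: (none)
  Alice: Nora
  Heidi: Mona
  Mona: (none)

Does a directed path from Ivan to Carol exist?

Yes

Explore from Ivan.
Distance 1: reach Alice, Carol, Heidi, Mona.
Found Carol.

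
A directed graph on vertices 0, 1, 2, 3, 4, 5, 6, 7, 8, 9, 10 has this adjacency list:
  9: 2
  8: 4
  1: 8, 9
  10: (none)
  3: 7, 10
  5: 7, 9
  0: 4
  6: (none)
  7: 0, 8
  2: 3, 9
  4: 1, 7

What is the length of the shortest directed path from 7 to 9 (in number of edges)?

Distance 0: 7.
Distance 1: 0, 8.
Distance 2: 4.
Distance 3: 1.
Distance 4: 9 — contains 9.

4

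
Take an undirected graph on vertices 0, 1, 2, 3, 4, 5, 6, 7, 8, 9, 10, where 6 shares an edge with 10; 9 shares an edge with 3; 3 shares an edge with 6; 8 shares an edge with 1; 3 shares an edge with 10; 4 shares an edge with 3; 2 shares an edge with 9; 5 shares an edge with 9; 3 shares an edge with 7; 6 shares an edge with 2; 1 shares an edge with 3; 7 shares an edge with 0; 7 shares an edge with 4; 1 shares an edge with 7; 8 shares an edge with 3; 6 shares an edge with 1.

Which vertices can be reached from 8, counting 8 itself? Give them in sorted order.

0, 1, 2, 3, 4, 5, 6, 7, 8, 9, 10

Start at 8.
Its neighbours: 1, 3.
Then their neighbours: 4, 6, 7, 9, 10.
Then next layer: 0, 2, 5.
Every vertex is now reached.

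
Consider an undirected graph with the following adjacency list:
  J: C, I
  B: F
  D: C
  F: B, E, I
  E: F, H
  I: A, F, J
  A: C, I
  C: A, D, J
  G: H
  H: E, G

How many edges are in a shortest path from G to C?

6

Distance 0: G.
Distance 1: H.
Distance 2: E.
Distance 3: F.
Distance 4: B, I.
Distance 5: A, J.
Distance 6: C — contains C.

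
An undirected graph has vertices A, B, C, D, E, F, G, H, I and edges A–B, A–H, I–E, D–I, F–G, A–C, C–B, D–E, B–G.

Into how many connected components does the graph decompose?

From A: component {A, B, C, F, G, H}.
From D: component {D, E, I}.
That's 2 components.

2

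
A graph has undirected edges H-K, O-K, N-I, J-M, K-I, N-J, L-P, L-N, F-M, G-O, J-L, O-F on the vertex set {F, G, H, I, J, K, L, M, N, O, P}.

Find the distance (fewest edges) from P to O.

Distance 0: P.
Distance 1: L.
Distance 2: J, N.
Distance 3: I, M.
Distance 4: F, K.
Distance 5: H, O — contains O.

5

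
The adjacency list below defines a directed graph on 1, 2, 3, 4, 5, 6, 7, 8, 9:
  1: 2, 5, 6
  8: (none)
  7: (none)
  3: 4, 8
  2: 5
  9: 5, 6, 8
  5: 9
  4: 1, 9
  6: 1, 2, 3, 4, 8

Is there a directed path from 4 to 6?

Explore from 4.
Distance 1: reach 1, 9.
Distance 2: reach 2, 5, 6, 8.
Found 6.

Yes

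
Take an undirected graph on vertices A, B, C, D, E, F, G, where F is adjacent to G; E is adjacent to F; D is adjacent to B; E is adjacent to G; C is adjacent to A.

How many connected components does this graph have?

3

From A: component {A, C}.
From B: component {B, D}.
From E: component {E, F, G}.
That's 3 components.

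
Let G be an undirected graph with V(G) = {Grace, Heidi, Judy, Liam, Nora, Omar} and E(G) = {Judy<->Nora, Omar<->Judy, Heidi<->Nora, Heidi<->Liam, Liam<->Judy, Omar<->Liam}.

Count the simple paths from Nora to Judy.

3

Nora–Heidi–Liam–Judy
Nora–Heidi–Liam–Omar–Judy
Nora–Judy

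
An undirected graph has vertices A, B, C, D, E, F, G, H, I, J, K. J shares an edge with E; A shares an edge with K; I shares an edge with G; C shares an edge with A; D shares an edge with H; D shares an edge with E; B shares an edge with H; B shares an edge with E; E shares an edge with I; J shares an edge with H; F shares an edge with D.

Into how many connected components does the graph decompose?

2

From A: component {A, C, K}.
From B: component {B, D, E, F, G, H, I, J}.
That's 2 components.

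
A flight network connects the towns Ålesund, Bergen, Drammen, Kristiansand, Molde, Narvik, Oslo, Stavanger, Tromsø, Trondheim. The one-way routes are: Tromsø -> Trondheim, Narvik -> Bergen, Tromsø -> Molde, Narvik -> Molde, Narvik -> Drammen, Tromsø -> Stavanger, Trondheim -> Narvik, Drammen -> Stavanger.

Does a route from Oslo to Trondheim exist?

No

Oslo has no outgoing edges, so nothing is reachable from it.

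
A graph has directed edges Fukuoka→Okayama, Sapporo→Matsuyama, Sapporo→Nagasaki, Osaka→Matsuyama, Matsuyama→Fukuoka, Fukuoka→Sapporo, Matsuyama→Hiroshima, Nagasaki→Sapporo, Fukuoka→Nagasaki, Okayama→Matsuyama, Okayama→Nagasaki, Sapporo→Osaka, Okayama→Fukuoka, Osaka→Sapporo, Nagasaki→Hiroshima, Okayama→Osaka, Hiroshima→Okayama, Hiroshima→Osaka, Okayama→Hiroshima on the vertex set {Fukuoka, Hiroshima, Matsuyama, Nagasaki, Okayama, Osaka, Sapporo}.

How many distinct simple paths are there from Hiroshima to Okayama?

3

Hiroshima→Okayama
Hiroshima→Osaka→Matsuyama→Fukuoka→Okayama
Hiroshima→Osaka→Sapporo→Matsuyama→Fukuoka→Okayama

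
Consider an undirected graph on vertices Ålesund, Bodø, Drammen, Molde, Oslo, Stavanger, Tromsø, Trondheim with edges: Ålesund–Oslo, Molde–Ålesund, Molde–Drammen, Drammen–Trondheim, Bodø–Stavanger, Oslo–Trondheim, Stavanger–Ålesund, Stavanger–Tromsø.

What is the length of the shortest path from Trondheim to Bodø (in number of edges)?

4

Distance 0: Trondheim.
Distance 1: Drammen, Oslo.
Distance 2: Ålesund, Molde.
Distance 3: Stavanger.
Distance 4: Bodø, Tromsø — contains Bodø.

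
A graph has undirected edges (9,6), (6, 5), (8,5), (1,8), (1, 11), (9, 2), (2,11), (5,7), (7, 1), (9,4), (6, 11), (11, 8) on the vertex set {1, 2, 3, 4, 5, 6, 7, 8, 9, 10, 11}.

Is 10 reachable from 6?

No

Explore from 6.
Distance 1: reach 5, 9, 11.
Distance 2: reach 1, 2, 4, 7, 8.
The search is exhausted without reaching 10; it lies in a different component.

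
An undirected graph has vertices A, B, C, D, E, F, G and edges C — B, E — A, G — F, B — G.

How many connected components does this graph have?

3

From A: component {A, E}.
From B: component {B, C, F, G}.
From D: component {D}.
That's 3 components.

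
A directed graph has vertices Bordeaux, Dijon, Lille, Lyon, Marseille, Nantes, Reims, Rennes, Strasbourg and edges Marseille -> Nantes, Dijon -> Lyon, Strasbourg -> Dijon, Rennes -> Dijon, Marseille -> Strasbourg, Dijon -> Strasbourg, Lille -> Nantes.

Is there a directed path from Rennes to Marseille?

No

Explore from Rennes.
Distance 1: reach Dijon.
Distance 2: reach Lyon, Strasbourg.
The search from Rennes is exhausted; no directed path reaches Marseille.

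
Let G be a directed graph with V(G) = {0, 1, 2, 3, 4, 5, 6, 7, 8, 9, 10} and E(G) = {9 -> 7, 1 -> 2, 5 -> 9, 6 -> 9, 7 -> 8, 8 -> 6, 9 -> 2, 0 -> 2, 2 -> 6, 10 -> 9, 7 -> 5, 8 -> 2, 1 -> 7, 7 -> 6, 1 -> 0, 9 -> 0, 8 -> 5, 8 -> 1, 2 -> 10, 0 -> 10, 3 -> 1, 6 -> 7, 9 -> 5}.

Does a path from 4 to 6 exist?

4 has no outgoing edges, so nothing is reachable from it.

No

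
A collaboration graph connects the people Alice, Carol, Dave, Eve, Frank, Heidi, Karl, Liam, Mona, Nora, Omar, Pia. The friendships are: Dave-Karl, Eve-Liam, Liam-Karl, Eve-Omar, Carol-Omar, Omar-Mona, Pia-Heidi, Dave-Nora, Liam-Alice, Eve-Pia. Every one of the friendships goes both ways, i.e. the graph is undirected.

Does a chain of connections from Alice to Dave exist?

Explore from Alice.
Distance 1: reach Liam.
Distance 2: reach Eve, Karl.
Distance 3: reach Dave, Omar, Pia.
Found Dave.

Yes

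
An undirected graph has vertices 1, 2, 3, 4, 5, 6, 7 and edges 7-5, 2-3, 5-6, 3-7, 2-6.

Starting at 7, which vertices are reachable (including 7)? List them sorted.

Start at 7.
Its neighbours: 3, 5.
Then their neighbours: 2, 6.
Nothing further is reachable.

2, 3, 5, 6, 7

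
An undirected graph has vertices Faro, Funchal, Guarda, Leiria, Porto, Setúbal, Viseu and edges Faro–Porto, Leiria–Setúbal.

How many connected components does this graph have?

From Faro: component {Faro, Porto}.
From Funchal: component {Funchal}.
From Guarda: component {Guarda}.
From Leiria: component {Leiria, Setúbal}.
From Viseu: component {Viseu}.
That's 5 components.

5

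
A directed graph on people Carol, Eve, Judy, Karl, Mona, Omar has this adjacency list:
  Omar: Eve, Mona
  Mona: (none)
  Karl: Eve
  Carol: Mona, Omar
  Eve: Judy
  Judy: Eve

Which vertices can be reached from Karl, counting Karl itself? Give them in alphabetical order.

Eve, Judy, Karl

Start at Karl.
Its neighbours: Eve.
Then their neighbours: Judy.
Nothing further is reachable.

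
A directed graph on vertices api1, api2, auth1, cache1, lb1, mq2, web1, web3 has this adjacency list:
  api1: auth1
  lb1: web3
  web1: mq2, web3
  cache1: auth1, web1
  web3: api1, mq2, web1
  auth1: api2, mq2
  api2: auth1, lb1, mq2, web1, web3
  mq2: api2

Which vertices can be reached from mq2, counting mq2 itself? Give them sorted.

Start at mq2.
Its neighbours: api2.
Then their neighbours: auth1, lb1, web1, web3.
Then next layer: api1.
Nothing further is reachable.

api1, api2, auth1, lb1, mq2, web1, web3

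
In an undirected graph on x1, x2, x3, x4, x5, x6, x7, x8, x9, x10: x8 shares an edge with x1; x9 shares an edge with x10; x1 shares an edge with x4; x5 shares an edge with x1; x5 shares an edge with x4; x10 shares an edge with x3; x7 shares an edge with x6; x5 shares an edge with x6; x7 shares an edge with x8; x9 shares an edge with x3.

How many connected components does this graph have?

From x1: component {x1, x4, x5, x6, x7, x8}.
From x2: component {x2}.
From x3: component {x3, x9, x10}.
That's 3 components.

3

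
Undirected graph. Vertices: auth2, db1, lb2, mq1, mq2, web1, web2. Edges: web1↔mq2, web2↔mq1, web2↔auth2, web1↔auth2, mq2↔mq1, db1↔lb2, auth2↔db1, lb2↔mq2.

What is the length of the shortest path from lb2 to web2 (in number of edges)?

3

Distance 0: lb2.
Distance 1: db1, mq2.
Distance 2: auth2, mq1, web1.
Distance 3: web2 — contains web2.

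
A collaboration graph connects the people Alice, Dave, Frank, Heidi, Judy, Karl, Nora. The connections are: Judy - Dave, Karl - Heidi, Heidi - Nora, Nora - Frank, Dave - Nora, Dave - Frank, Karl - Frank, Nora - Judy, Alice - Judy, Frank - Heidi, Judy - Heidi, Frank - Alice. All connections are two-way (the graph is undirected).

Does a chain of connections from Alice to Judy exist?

Explore from Alice.
Distance 1: reach Frank, Judy.
Found Judy.

Yes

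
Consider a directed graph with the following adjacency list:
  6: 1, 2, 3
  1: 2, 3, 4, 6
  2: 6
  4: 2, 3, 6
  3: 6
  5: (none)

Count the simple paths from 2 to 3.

3

2→6→1→3
2→6→1→4→3
2→6→3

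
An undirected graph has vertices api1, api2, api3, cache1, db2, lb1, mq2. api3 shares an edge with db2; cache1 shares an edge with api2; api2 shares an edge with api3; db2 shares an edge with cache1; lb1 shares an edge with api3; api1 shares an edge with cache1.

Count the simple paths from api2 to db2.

api2–api3–db2
api2–cache1–db2

2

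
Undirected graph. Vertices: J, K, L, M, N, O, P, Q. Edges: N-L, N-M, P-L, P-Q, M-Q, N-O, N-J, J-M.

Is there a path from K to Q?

K has no edges, so nothing is reachable from it.

No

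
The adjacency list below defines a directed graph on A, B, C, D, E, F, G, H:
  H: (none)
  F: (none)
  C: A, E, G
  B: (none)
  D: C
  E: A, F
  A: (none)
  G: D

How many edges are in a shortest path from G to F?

4

Distance 0: G.
Distance 1: D.
Distance 2: C.
Distance 3: A, E.
Distance 4: F — contains F.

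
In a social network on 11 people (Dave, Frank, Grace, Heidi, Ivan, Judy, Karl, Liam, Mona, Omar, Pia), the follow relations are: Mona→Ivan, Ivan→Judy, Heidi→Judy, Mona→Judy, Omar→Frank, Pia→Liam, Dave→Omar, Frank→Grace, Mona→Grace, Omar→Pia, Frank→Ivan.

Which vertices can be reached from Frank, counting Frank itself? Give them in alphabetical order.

Start at Frank.
Its neighbours: Grace, Ivan.
Then their neighbours: Judy.
Nothing further is reachable.

Frank, Grace, Ivan, Judy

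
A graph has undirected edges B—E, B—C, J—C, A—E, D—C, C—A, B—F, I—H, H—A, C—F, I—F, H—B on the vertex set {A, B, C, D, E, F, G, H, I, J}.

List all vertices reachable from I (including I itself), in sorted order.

Start at I.
Its neighbours: F, H.
Then their neighbours: A, B, C.
Then next layer: D, E, J.
Nothing further is reachable.

A, B, C, D, E, F, H, I, J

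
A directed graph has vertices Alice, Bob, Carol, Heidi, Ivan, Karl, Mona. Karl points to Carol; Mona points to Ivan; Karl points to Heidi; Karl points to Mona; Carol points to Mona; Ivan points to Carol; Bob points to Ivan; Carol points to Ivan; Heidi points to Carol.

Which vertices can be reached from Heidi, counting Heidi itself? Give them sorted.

Start at Heidi.
Its neighbours: Carol.
Then their neighbours: Ivan, Mona.
Nothing further is reachable.

Carol, Heidi, Ivan, Mona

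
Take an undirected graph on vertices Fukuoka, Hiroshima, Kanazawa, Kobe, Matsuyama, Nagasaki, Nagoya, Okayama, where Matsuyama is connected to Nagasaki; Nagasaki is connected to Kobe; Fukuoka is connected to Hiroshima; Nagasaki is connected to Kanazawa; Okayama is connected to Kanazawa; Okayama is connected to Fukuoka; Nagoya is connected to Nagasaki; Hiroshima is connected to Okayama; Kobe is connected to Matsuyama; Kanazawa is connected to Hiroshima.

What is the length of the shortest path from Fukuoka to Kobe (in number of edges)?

Distance 0: Fukuoka.
Distance 1: Hiroshima, Okayama.
Distance 2: Kanazawa.
Distance 3: Nagasaki.
Distance 4: Kobe, Matsuyama, Nagoya — contains Kobe.

4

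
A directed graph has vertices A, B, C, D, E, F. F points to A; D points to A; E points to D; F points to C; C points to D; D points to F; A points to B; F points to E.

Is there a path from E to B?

Explore from E.
Distance 1: reach D.
Distance 2: reach A, F.
Distance 3: reach B, C.
Found B.

Yes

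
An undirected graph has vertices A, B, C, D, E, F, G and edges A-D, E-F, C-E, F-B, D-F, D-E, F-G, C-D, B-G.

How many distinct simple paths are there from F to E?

F–D–C–E
F–D–E
F–E

3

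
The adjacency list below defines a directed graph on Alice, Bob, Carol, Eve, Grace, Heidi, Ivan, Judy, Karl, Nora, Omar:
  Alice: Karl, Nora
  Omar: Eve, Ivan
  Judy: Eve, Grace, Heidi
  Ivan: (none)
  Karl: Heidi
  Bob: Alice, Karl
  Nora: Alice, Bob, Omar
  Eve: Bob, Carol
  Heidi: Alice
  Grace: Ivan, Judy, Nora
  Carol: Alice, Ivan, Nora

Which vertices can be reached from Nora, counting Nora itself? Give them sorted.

Start at Nora.
Its neighbours: Alice, Bob, Omar.
Then their neighbours: Eve, Ivan, Karl.
Then next layer: Carol, Heidi.
Nothing further is reachable.

Alice, Bob, Carol, Eve, Heidi, Ivan, Karl, Nora, Omar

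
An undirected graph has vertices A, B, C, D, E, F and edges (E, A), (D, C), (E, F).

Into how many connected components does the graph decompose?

3

From A: component {A, E, F}.
From B: component {B}.
From C: component {C, D}.
That's 3 components.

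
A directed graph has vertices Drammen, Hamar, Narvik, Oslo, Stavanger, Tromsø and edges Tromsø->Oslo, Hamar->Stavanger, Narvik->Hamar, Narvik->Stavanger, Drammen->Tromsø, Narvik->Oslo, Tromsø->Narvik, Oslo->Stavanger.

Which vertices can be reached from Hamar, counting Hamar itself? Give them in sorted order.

Hamar, Stavanger

Start at Hamar.
Its neighbours: Stavanger.
Nothing further is reachable.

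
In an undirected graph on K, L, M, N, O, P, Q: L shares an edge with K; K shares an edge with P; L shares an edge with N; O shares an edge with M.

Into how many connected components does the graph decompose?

From K: component {K, L, N, P}.
From M: component {M, O}.
From Q: component {Q}.
That's 3 components.

3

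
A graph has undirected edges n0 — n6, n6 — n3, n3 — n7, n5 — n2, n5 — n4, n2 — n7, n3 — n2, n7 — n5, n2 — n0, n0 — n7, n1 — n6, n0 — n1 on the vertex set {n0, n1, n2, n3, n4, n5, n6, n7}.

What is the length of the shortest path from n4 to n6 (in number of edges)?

Distance 0: n4.
Distance 1: n5.
Distance 2: n2, n7.
Distance 3: n0, n3.
Distance 4: n1, n6 — contains n6.

4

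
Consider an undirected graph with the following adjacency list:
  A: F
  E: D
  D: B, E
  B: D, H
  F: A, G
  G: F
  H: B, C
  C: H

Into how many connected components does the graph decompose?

From A: component {A, F, G}.
From B: component {B, C, D, E, H}.
That's 2 components.

2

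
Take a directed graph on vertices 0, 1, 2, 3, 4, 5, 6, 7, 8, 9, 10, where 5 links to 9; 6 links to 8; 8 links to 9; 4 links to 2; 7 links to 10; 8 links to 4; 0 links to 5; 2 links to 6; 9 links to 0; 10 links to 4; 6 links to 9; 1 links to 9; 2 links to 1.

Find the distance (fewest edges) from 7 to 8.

5

Distance 0: 7.
Distance 1: 10.
Distance 2: 4.
Distance 3: 2.
Distance 4: 1, 6.
Distance 5: 8, 9 — contains 8.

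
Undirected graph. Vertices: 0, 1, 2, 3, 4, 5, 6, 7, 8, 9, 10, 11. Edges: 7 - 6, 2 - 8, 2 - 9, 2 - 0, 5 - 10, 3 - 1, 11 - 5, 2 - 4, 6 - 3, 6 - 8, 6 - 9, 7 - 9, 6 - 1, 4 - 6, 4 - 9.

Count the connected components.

From 0: component {0, 1, 2, 3, 4, 6, 7, 8, 9}.
From 5: component {5, 10, 11}.
That's 2 components.

2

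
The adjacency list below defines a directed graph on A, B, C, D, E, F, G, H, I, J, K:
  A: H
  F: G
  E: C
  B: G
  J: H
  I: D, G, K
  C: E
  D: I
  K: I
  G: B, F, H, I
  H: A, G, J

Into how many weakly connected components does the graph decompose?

2

From A: component {A, B, D, F, G, H, I, J, K}.
From C: component {C, E}.
That's 2 components.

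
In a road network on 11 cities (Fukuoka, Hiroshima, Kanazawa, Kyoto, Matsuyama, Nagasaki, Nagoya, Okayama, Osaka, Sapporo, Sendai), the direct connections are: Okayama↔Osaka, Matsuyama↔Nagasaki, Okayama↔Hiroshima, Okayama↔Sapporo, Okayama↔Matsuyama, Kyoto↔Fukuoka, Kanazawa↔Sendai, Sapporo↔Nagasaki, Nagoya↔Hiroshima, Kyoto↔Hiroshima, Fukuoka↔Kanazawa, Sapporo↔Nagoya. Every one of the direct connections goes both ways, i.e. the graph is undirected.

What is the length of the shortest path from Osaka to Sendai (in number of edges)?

Distance 0: Osaka.
Distance 1: Okayama.
Distance 2: Hiroshima, Matsuyama, Sapporo.
Distance 3: Kyoto, Nagasaki, Nagoya.
Distance 4: Fukuoka.
Distance 5: Kanazawa.
Distance 6: Sendai — contains Sendai.

6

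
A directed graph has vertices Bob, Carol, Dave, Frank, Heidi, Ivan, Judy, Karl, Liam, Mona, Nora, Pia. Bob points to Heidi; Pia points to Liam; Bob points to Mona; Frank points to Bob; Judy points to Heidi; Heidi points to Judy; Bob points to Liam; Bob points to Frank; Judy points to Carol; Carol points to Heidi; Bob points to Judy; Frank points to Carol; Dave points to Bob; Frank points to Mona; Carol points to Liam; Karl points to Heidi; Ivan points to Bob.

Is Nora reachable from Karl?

No

Explore from Karl.
Distance 1: reach Heidi.
Distance 2: reach Judy.
Distance 3: reach Carol.
Distance 4: reach Liam.
The search from Karl is exhausted; no directed path reaches Nora.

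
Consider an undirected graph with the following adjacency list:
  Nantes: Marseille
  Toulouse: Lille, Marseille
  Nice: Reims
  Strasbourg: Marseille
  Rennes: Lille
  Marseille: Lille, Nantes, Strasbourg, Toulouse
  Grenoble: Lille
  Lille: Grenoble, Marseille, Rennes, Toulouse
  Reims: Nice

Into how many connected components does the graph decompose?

2

From Grenoble: component {Grenoble, Lille, Marseille, Nantes, Rennes, Strasbourg, Toulouse}.
From Nice: component {Nice, Reims}.
That's 2 components.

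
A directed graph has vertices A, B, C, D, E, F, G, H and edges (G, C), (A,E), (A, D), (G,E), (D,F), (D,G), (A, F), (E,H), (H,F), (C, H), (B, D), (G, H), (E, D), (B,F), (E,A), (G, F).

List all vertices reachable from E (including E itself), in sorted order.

A, C, D, E, F, G, H

Start at E.
Its neighbours: A, D, H.
Then their neighbours: F, G.
Then next layer: C.
Nothing further is reachable.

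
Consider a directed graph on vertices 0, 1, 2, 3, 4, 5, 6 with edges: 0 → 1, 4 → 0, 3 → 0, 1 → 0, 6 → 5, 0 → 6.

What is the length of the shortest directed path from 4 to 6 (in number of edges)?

2

Distance 0: 4.
Distance 1: 0.
Distance 2: 1, 6 — contains 6.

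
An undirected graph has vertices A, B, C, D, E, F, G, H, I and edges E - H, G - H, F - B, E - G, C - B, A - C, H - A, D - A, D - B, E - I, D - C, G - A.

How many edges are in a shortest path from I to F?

Distance 0: I.
Distance 1: E.
Distance 2: G, H.
Distance 3: A.
Distance 4: C, D.
Distance 5: B.
Distance 6: F — contains F.

6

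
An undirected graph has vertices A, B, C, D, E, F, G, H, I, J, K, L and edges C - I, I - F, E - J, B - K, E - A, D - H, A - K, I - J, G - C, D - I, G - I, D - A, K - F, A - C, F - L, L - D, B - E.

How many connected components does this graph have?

From A: component {A, B, C, D, E, F, G, H, I, J, K, L}.
That's 1 component.

1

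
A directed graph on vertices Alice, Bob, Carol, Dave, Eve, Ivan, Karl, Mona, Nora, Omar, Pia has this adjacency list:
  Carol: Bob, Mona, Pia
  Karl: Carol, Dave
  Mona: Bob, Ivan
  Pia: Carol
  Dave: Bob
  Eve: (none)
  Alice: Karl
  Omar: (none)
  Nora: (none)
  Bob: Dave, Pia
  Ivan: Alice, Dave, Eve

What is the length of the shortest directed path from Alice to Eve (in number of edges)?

Distance 0: Alice.
Distance 1: Karl.
Distance 2: Carol, Dave.
Distance 3: Bob, Mona, Pia.
Distance 4: Ivan.
Distance 5: Eve — contains Eve.

5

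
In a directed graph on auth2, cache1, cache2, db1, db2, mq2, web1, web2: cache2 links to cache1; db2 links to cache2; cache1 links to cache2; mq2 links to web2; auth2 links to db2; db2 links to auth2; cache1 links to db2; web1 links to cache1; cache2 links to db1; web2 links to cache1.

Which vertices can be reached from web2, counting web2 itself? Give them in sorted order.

Start at web2.
Its neighbours: cache1.
Then their neighbours: cache2, db2.
Then next layer: auth2, db1.
Nothing further is reachable.

auth2, cache1, cache2, db1, db2, web2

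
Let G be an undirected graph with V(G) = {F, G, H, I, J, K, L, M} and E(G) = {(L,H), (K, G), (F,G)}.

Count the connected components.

5

From F: component {F, G, K}.
From H: component {H, L}.
From I: component {I}.
From J: component {J}.
From M: component {M}.
That's 5 components.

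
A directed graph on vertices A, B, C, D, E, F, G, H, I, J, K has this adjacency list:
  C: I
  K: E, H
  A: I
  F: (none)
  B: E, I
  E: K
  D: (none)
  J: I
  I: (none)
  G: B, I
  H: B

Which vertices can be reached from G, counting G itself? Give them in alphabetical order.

B, E, G, H, I, K

Start at G.
Its neighbours: B, I.
Then their neighbours: E.
Then next layer: K.
Then next layer: H.
Nothing further is reachable.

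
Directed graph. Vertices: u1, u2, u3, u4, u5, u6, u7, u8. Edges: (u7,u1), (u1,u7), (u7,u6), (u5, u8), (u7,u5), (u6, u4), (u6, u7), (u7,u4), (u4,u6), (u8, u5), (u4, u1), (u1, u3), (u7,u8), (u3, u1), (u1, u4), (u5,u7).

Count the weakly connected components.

From u1: component {u1, u3, u4, u5, u6, u7, u8}.
From u2: component {u2}.
That's 2 components.

2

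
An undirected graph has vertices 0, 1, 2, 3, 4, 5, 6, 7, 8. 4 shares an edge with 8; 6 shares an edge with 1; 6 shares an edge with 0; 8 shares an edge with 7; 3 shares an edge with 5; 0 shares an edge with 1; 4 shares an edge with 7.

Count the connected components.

4

From 0: component {0, 1, 6}.
From 2: component {2}.
From 3: component {3, 5}.
From 4: component {4, 7, 8}.
That's 4 components.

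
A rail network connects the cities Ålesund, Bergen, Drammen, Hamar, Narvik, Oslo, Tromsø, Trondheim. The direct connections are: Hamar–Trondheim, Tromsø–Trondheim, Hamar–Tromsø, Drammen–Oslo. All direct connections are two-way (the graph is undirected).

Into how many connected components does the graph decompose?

5

From Ålesund: component {Ålesund}.
From Bergen: component {Bergen}.
From Drammen: component {Drammen, Oslo}.
From Hamar: component {Hamar, Tromsø, Trondheim}.
From Narvik: component {Narvik}.
That's 5 components.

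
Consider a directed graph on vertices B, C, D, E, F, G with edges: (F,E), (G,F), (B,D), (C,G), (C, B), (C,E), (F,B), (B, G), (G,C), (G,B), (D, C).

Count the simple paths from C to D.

3

C→B→D
C→G→B→D
C→G→F→B→D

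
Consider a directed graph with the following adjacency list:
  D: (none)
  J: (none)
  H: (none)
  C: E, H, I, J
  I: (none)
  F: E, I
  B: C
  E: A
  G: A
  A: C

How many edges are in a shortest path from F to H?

4

Distance 0: F.
Distance 1: E, I.
Distance 2: A.
Distance 3: C.
Distance 4: H, J — contains H.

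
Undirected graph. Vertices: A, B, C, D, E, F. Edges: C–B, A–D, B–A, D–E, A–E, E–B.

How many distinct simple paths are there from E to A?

E–A
E–B–A
E–D–A

3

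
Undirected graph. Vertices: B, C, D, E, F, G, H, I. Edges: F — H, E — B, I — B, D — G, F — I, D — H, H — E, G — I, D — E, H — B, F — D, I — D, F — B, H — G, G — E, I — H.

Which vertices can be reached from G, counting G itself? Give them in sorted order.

Start at G.
Its neighbours: D, E, H, I.
Then their neighbours: B, F.
Nothing further is reachable.

B, D, E, F, G, H, I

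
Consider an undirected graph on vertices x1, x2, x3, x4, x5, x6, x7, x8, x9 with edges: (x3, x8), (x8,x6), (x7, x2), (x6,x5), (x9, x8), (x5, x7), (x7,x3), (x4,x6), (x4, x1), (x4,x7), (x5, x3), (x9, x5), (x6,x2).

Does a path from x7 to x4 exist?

Explore from x7.
Distance 1: reach x2, x3, x4, x5.
Found x4.

Yes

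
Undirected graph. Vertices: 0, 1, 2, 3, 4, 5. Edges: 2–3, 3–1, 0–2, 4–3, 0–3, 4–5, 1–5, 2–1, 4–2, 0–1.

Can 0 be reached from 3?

Explore from 3.
Distance 1: reach 0, 1, 2, 4.
Found 0.

Yes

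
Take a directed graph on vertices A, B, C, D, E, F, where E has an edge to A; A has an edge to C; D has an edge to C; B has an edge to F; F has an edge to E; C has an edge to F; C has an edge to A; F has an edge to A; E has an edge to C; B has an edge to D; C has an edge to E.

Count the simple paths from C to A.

4

C→A
C→E→A
C→F→A
C→F→E→A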